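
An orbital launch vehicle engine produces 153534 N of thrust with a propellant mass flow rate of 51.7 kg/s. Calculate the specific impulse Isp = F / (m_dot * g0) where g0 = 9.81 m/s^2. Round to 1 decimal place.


Step 1: m_dot * g0 = 51.7 * 9.81 = 507.18
Step 2: Isp = 153534 / 507.18 = 302.7 s

302.7


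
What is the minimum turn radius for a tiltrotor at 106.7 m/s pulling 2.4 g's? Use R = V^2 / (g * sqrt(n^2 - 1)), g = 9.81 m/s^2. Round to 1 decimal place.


Step 1: V^2 = 106.7^2 = 11384.89
Step 2: n^2 - 1 = 2.4^2 - 1 = 4.76
Step 3: sqrt(4.76) = 2.181742
Step 4: R = 11384.89 / (9.81 * 2.181742) = 531.9 m

531.9


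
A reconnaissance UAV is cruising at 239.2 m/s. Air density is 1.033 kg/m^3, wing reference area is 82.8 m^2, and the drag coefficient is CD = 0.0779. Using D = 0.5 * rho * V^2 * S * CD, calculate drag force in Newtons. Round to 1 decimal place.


Step 1: Dynamic pressure q = 0.5 * 1.033 * 239.2^2 = 29552.3946 Pa
Step 2: Drag D = q * S * CD = 29552.3946 * 82.8 * 0.0779
Step 3: D = 190616.5 N

190616.5


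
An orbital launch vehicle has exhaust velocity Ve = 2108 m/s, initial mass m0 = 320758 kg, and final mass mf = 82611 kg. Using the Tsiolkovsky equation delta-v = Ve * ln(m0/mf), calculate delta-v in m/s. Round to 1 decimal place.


Step 1: Mass ratio m0/mf = 320758 / 82611 = 3.882752
Step 2: ln(3.882752) = 1.356544
Step 3: delta-v = 2108 * 1.356544 = 2859.6 m/s

2859.6


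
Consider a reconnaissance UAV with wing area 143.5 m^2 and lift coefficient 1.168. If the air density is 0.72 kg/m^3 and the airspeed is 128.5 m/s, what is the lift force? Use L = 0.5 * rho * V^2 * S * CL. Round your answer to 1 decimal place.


Step 1: Calculate dynamic pressure q = 0.5 * 0.72 * 128.5^2 = 0.5 * 0.72 * 16512.25 = 5944.41 Pa
Step 2: Multiply by wing area and lift coefficient: L = 5944.41 * 143.5 * 1.168
Step 3: L = 853022.835 * 1.168 = 996330.7 N

996330.7


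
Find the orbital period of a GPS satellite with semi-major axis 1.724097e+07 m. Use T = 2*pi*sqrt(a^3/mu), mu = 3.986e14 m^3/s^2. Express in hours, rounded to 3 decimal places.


Step 1: a^3 / mu = 5.124896e+21 / 3.986e14 = 1.285724e+07
Step 2: sqrt(1.285724e+07) = 3585.6996 s
Step 3: T = 2*pi * 3585.6996 = 22529.61 s
Step 4: T in hours = 22529.61 / 3600 = 6.258 hours

6.258


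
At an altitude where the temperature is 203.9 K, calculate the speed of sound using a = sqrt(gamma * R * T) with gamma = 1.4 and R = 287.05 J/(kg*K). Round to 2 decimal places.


Step 1: gamma * R * T = 1.4 * 287.05 * 203.9 = 81941.293
Step 2: a = sqrt(81941.293) = 286.25 m/s

286.25


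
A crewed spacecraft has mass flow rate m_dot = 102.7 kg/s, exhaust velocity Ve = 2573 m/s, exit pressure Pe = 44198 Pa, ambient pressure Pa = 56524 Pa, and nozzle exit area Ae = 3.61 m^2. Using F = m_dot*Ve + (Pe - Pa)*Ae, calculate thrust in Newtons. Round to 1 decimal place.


Step 1: Momentum thrust = m_dot * Ve = 102.7 * 2573 = 264247.1 N
Step 2: Pressure thrust = (Pe - Pa) * Ae = (44198 - 56524) * 3.61 = -44496.86 N
Step 3: Total thrust F = 264247.1 + -44496.86 = 219750.2 N

219750.2


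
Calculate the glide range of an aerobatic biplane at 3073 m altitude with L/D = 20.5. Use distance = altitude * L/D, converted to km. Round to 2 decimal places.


Step 1: Glide distance = altitude * L/D = 3073 * 20.5 = 62996.5 m
Step 2: Convert to km: 62996.5 / 1000 = 63.00 km

63.00


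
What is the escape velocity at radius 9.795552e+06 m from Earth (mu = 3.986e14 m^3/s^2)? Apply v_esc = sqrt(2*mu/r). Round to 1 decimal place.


Step 1: 2*mu/r = 2 * 3.986e14 / 9.795552e+06 = 81383877.0903
Step 2: v_esc = sqrt(81383877.0903) = 9021.3 m/s

9021.3


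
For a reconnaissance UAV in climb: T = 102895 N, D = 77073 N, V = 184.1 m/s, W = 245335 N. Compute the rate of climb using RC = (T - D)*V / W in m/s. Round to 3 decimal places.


Step 1: Excess thrust = T - D = 102895 - 77073 = 25822 N
Step 2: Excess power = 25822 * 184.1 = 4753830.2 W
Step 3: RC = 4753830.2 / 245335 = 19.377 m/s

19.377


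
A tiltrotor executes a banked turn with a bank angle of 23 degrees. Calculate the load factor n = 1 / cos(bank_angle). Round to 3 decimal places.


Step 1: Convert 23 degrees to radians = 0.401426
Step 2: cos(23 deg) = 0.920505
Step 3: n = 1 / 0.920505 = 1.086

1.086


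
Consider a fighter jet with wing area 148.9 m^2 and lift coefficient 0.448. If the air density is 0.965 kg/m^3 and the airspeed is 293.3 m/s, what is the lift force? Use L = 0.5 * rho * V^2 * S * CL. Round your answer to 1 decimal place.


Step 1: Calculate dynamic pressure q = 0.5 * 0.965 * 293.3^2 = 0.5 * 0.965 * 86024.89 = 41507.0094 Pa
Step 2: Multiply by wing area and lift coefficient: L = 41507.0094 * 148.9 * 0.448
Step 3: L = 6180393.7034 * 0.448 = 2768816.4 N

2768816.4


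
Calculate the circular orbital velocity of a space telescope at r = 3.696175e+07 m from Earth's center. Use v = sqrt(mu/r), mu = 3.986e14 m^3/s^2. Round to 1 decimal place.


Step 1: mu / r = 3.986e14 / 3.696175e+07 = 10784121.4228
Step 2: v = sqrt(10784121.4228) = 3283.9 m/s

3283.9


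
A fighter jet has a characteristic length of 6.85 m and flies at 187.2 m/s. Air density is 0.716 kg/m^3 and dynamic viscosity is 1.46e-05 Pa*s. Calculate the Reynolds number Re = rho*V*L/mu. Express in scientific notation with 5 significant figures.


Step 1: Numerator = rho * V * L = 0.716 * 187.2 * 6.85 = 918.14112
Step 2: Re = 918.14112 / 1.46e-05
Step 3: Re = 6.2886e+07

6.2886e+07


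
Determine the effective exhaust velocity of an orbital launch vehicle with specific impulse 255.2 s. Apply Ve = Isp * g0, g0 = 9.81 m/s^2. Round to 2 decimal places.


Step 1: Ve = Isp * g0 = 255.2 * 9.81
Step 2: Ve = 2503.51 m/s

2503.51


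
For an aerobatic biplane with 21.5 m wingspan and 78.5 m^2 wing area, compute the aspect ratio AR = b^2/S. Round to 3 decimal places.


Step 1: b^2 = 21.5^2 = 462.25
Step 2: AR = 462.25 / 78.5 = 5.889

5.889


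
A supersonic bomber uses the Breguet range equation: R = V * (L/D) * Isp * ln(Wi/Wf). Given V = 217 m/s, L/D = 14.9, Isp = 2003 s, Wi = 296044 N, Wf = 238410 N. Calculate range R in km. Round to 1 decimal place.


Step 1: Coefficient = V * (L/D) * Isp = 217 * 14.9 * 2003 = 6476299.9 m
Step 2: Wi/Wf = 296044 / 238410 = 1.241743
Step 3: ln(1.241743) = 0.216516
Step 4: R = 6476299.9 * 0.216516 = 1402223.9 m = 1402.2 km

1402.2


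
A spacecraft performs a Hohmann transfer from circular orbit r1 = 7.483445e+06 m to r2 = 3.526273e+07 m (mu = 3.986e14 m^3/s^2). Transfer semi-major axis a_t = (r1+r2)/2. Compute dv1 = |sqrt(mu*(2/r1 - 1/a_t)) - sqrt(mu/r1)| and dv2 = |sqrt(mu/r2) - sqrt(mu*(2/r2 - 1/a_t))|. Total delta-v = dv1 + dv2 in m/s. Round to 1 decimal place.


Step 1: Transfer semi-major axis a_t = (7.483445e+06 + 3.526273e+07) / 2 = 2.137309e+07 m
Step 2: v1 (circular at r1) = sqrt(mu/r1) = 7298.24 m/s
Step 3: v_t1 = sqrt(mu*(2/r1 - 1/a_t)) = 9374.37 m/s
Step 4: dv1 = |9374.37 - 7298.24| = 2076.14 m/s
Step 5: v2 (circular at r2) = 3362.1 m/s, v_t2 = 1989.43 m/s
Step 6: dv2 = |3362.1 - 1989.43| = 1372.67 m/s
Step 7: Total delta-v = 2076.14 + 1372.67 = 3448.8 m/s

3448.8


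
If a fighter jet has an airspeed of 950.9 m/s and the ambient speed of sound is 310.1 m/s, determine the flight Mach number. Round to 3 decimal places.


Step 1: M = V / a = 950.9 / 310.1
Step 2: M = 3.066

3.066


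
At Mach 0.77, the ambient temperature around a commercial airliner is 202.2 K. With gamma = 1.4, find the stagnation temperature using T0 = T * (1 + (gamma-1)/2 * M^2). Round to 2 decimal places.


Step 1: (gamma-1)/2 = 0.2
Step 2: M^2 = 0.5929
Step 3: 1 + 0.2 * 0.5929 = 1.11858
Step 4: T0 = 202.2 * 1.11858 = 226.18 K

226.18


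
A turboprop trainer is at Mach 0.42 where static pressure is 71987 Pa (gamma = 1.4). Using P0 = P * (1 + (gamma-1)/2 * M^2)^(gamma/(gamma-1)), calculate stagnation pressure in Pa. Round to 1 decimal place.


Step 1: (gamma-1)/2 * M^2 = 0.2 * 0.1764 = 0.03528
Step 2: 1 + 0.03528 = 1.03528
Step 3: Exponent gamma/(gamma-1) = 3.5
Step 4: P0 = 71987 * 1.03528^3.5 = 81274.9 Pa

81274.9


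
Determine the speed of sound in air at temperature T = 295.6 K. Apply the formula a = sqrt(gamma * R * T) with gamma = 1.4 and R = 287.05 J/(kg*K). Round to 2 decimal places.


Step 1: gamma * R * T = 1.4 * 287.05 * 295.6 = 118792.772
Step 2: a = sqrt(118792.772) = 344.66 m/s

344.66


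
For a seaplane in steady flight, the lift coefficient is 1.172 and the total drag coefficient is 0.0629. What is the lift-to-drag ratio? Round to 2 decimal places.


Step 1: L/D = CL / CD = 1.172 / 0.0629
Step 2: L/D = 18.63

18.63


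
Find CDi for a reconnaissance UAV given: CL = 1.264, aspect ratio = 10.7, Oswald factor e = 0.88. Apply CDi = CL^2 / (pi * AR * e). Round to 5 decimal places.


Step 1: CL^2 = 1.264^2 = 1.597696
Step 2: pi * AR * e = 3.14159 * 10.7 * 0.88 = 29.581236
Step 3: CDi = 1.597696 / 29.581236 = 0.05401

0.05401


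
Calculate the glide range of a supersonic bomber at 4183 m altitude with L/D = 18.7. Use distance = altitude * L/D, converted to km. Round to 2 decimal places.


Step 1: Glide distance = altitude * L/D = 4183 * 18.7 = 78222.1 m
Step 2: Convert to km: 78222.1 / 1000 = 78.22 km

78.22


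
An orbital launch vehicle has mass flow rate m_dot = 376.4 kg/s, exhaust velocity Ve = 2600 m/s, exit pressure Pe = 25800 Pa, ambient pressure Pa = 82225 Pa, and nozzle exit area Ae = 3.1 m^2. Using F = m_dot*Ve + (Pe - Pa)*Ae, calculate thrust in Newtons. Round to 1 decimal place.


Step 1: Momentum thrust = m_dot * Ve = 376.4 * 2600 = 978640.0 N
Step 2: Pressure thrust = (Pe - Pa) * Ae = (25800 - 82225) * 3.1 = -174917.5 N
Step 3: Total thrust F = 978640.0 + -174917.5 = 803722.5 N

803722.5


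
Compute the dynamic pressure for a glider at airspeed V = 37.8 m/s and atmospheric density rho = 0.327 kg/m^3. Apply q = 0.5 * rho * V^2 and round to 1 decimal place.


Step 1: V^2 = 37.8^2 = 1428.84
Step 2: q = 0.5 * 0.327 * 1428.84
Step 3: q = 233.6 Pa

233.6


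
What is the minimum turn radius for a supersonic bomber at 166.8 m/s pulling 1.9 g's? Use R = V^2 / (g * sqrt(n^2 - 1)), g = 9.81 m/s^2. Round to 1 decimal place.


Step 1: V^2 = 166.8^2 = 27822.24
Step 2: n^2 - 1 = 1.9^2 - 1 = 2.61
Step 3: sqrt(2.61) = 1.615549
Step 4: R = 27822.24 / (9.81 * 1.615549) = 1755.5 m

1755.5


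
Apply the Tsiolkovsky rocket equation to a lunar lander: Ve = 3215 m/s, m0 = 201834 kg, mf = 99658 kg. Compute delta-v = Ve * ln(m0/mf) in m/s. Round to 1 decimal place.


Step 1: Mass ratio m0/mf = 201834 / 99658 = 2.025266
Step 2: ln(2.025266) = 0.705701
Step 3: delta-v = 3215 * 0.705701 = 2268.8 m/s

2268.8


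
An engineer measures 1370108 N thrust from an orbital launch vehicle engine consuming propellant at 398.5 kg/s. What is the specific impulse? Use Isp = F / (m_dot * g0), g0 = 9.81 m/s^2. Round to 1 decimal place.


Step 1: m_dot * g0 = 398.5 * 9.81 = 3909.29
Step 2: Isp = 1370108 / 3909.29 = 350.5 s

350.5


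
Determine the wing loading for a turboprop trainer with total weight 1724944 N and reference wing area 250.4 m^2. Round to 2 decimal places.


Step 1: Wing loading = W / S = 1724944 / 250.4
Step 2: Wing loading = 6888.75 N/m^2

6888.75


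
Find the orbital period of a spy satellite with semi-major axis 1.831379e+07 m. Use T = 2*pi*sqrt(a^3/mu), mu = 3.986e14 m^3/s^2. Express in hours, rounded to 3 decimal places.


Step 1: a^3 / mu = 6.142352e+21 / 3.986e14 = 1.540981e+07
Step 2: sqrt(1.540981e+07) = 3925.5336 s
Step 3: T = 2*pi * 3925.5336 = 24664.85 s
Step 4: T in hours = 24664.85 / 3600 = 6.851 hours

6.851


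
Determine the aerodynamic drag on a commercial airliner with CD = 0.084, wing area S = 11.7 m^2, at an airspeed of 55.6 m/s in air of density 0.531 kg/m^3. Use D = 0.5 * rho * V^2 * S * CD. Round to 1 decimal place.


Step 1: Dynamic pressure q = 0.5 * 0.531 * 55.6^2 = 820.7561 Pa
Step 2: Drag D = q * S * CD = 820.7561 * 11.7 * 0.084
Step 3: D = 806.6 N

806.6


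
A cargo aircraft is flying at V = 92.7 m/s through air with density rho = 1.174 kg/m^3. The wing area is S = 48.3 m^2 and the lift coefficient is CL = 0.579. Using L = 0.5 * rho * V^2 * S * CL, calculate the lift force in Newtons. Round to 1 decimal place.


Step 1: Calculate dynamic pressure q = 0.5 * 1.174 * 92.7^2 = 0.5 * 1.174 * 8593.29 = 5044.2612 Pa
Step 2: Multiply by wing area and lift coefficient: L = 5044.2612 * 48.3 * 0.579
Step 3: L = 243637.8174 * 0.579 = 141066.3 N

141066.3


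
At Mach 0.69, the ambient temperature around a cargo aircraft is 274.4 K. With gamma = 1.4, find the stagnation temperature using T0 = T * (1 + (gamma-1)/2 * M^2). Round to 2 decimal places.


Step 1: (gamma-1)/2 = 0.2
Step 2: M^2 = 0.4761
Step 3: 1 + 0.2 * 0.4761 = 1.09522
Step 4: T0 = 274.4 * 1.09522 = 300.53 K

300.53


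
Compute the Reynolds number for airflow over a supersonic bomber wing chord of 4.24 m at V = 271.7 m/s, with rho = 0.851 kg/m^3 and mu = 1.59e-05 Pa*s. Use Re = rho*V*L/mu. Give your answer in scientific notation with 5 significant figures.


Step 1: Numerator = rho * V * L = 0.851 * 271.7 * 4.24 = 980.358808
Step 2: Re = 980.358808 / 1.59e-05
Step 3: Re = 6.1658e+07

6.1658e+07


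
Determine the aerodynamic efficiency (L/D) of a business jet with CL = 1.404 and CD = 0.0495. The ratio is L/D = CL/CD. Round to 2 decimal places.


Step 1: L/D = CL / CD = 1.404 / 0.0495
Step 2: L/D = 28.36

28.36


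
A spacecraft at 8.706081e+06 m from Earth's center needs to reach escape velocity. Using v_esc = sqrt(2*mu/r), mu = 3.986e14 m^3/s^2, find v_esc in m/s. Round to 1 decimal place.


Step 1: 2*mu/r = 2 * 3.986e14 / 8.706081e+06 = 91568180.9071
Step 2: v_esc = sqrt(91568180.9071) = 9569.1 m/s

9569.1


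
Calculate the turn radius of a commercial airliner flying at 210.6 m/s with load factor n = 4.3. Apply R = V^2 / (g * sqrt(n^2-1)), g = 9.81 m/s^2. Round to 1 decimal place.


Step 1: V^2 = 210.6^2 = 44352.36
Step 2: n^2 - 1 = 4.3^2 - 1 = 17.49
Step 3: sqrt(17.49) = 4.182105
Step 4: R = 44352.36 / (9.81 * 4.182105) = 1081.1 m

1081.1


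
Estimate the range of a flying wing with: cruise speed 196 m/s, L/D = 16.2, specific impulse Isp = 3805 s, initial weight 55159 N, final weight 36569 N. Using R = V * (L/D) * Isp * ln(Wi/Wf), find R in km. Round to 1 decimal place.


Step 1: Coefficient = V * (L/D) * Isp = 196 * 16.2 * 3805 = 12081636.0 m
Step 2: Wi/Wf = 55159 / 36569 = 1.508354
Step 3: ln(1.508354) = 0.411019
Step 4: R = 12081636.0 * 0.411019 = 4965782.4 m = 4965.8 km

4965.8


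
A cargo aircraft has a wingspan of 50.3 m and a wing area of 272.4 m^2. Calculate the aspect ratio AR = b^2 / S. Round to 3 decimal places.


Step 1: b^2 = 50.3^2 = 2530.09
Step 2: AR = 2530.09 / 272.4 = 9.288

9.288


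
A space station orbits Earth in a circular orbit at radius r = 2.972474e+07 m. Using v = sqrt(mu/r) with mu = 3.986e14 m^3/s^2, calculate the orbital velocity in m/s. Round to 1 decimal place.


Step 1: mu / r = 3.986e14 / 2.972474e+07 = 13409705.1816
Step 2: v = sqrt(13409705.1816) = 3661.9 m/s

3661.9


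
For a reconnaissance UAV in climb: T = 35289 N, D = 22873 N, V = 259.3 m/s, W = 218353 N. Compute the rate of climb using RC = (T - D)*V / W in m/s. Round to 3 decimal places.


Step 1: Excess thrust = T - D = 35289 - 22873 = 12416 N
Step 2: Excess power = 12416 * 259.3 = 3219468.8 W
Step 3: RC = 3219468.8 / 218353 = 14.744 m/s

14.744


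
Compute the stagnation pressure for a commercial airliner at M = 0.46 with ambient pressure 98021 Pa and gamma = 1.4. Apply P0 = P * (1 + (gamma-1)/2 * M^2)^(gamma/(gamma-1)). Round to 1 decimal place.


Step 1: (gamma-1)/2 * M^2 = 0.2 * 0.2116 = 0.04232
Step 2: 1 + 0.04232 = 1.04232
Step 3: Exponent gamma/(gamma-1) = 3.5
Step 4: P0 = 98021 * 1.04232^3.5 = 113324.3 Pa

113324.3


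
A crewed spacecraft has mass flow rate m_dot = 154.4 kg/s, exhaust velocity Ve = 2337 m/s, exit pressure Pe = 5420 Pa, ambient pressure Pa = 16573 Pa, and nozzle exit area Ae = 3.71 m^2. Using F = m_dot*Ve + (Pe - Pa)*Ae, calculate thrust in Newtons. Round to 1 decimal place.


Step 1: Momentum thrust = m_dot * Ve = 154.4 * 2337 = 360832.8 N
Step 2: Pressure thrust = (Pe - Pa) * Ae = (5420 - 16573) * 3.71 = -41377.63 N
Step 3: Total thrust F = 360832.8 + -41377.63 = 319455.2 N

319455.2


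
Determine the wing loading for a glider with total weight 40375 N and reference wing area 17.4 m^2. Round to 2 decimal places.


Step 1: Wing loading = W / S = 40375 / 17.4
Step 2: Wing loading = 2320.40 N/m^2

2320.40


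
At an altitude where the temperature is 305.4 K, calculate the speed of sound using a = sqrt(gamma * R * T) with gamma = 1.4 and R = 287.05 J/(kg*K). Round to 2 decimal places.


Step 1: gamma * R * T = 1.4 * 287.05 * 305.4 = 122731.098
Step 2: a = sqrt(122731.098) = 350.33 m/s

350.33


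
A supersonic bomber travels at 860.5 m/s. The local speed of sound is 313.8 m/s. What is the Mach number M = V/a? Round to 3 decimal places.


Step 1: M = V / a = 860.5 / 313.8
Step 2: M = 2.742

2.742


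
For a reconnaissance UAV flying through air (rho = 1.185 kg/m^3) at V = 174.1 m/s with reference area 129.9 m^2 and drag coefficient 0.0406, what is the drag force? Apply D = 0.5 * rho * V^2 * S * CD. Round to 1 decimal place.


Step 1: Dynamic pressure q = 0.5 * 1.185 * 174.1^2 = 17959.1549 Pa
Step 2: Drag D = q * S * CD = 17959.1549 * 129.9 * 0.0406
Step 3: D = 94715.5 N

94715.5


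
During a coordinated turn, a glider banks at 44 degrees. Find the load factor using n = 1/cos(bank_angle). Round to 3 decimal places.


Step 1: Convert 44 degrees to radians = 0.767945
Step 2: cos(44 deg) = 0.71934
Step 3: n = 1 / 0.71934 = 1.390

1.390


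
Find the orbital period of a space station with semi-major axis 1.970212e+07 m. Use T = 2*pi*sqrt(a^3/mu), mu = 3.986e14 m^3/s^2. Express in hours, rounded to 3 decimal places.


Step 1: a^3 / mu = 7.647842e+21 / 3.986e14 = 1.918676e+07
Step 2: sqrt(1.918676e+07) = 4380.2691 s
Step 3: T = 2*pi * 4380.2691 = 27522.04 s
Step 4: T in hours = 27522.04 / 3600 = 7.645 hours

7.645


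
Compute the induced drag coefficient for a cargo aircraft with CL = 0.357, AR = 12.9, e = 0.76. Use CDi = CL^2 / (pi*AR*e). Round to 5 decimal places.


Step 1: CL^2 = 0.357^2 = 0.127449
Step 2: pi * AR * e = 3.14159 * 12.9 * 0.76 = 30.800174
Step 3: CDi = 0.127449 / 30.800174 = 0.00414

0.00414


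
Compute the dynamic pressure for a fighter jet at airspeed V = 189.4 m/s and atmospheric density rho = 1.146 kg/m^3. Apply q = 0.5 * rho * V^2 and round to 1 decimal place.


Step 1: V^2 = 189.4^2 = 35872.36
Step 2: q = 0.5 * 1.146 * 35872.36
Step 3: q = 20554.9 Pa

20554.9


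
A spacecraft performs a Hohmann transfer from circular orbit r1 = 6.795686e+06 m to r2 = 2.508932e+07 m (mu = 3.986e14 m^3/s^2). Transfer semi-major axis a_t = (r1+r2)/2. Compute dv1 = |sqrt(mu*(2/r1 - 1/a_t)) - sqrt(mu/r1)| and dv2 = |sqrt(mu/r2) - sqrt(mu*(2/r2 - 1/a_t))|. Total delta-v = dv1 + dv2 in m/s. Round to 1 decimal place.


Step 1: Transfer semi-major axis a_t = (6.795686e+06 + 2.508932e+07) / 2 = 1.594250e+07 m
Step 2: v1 (circular at r1) = sqrt(mu/r1) = 7658.65 m/s
Step 3: v_t1 = sqrt(mu*(2/r1 - 1/a_t)) = 9607.67 m/s
Step 4: dv1 = |9607.67 - 7658.65| = 1949.03 m/s
Step 5: v2 (circular at r2) = 3985.88 m/s, v_t2 = 2602.33 m/s
Step 6: dv2 = |3985.88 - 2602.33| = 1383.55 m/s
Step 7: Total delta-v = 1949.03 + 1383.55 = 3332.6 m/s

3332.6


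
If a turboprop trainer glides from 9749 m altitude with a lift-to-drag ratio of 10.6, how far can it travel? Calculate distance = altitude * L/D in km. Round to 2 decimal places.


Step 1: Glide distance = altitude * L/D = 9749 * 10.6 = 103339.4 m
Step 2: Convert to km: 103339.4 / 1000 = 103.34 km

103.34


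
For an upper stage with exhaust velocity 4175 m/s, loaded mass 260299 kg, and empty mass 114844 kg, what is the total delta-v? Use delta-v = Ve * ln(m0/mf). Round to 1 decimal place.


Step 1: Mass ratio m0/mf = 260299 / 114844 = 2.266544
Step 2: ln(2.266544) = 0.818256
Step 3: delta-v = 4175 * 0.818256 = 3416.2 m/s

3416.2


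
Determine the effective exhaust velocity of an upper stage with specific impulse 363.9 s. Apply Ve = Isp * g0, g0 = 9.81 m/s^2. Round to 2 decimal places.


Step 1: Ve = Isp * g0 = 363.9 * 9.81
Step 2: Ve = 3569.86 m/s

3569.86


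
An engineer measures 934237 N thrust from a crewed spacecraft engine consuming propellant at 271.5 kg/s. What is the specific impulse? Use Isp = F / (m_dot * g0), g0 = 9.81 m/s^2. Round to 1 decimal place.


Step 1: m_dot * g0 = 271.5 * 9.81 = 2663.41
Step 2: Isp = 934237 / 2663.41 = 350.8 s

350.8


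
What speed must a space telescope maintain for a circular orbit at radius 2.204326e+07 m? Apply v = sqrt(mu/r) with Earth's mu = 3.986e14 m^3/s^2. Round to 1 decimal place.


Step 1: mu / r = 3.986e14 / 2.204326e+07 = 18082624.8023
Step 2: v = sqrt(18082624.8023) = 4252.4 m/s

4252.4


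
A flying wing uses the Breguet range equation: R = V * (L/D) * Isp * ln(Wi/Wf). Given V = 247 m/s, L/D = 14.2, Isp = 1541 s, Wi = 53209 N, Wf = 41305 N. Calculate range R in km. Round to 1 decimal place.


Step 1: Coefficient = V * (L/D) * Isp = 247 * 14.2 * 1541 = 5404903.4 m
Step 2: Wi/Wf = 53209 / 41305 = 1.288198
Step 3: ln(1.288198) = 0.253244
Step 4: R = 5404903.4 * 0.253244 = 1368759.3 m = 1368.8 km

1368.8


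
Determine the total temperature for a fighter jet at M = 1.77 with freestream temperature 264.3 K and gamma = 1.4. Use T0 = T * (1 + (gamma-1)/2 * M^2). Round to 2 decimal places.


Step 1: (gamma-1)/2 = 0.2
Step 2: M^2 = 3.1329
Step 3: 1 + 0.2 * 3.1329 = 1.62658
Step 4: T0 = 264.3 * 1.62658 = 429.91 K

429.91


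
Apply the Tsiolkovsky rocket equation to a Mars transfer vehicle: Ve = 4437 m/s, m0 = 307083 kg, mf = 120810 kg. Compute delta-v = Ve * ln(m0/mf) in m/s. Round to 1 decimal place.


Step 1: Mass ratio m0/mf = 307083 / 120810 = 2.541867
Step 2: ln(2.541867) = 0.932899
Step 3: delta-v = 4437 * 0.932899 = 4139.3 m/s

4139.3


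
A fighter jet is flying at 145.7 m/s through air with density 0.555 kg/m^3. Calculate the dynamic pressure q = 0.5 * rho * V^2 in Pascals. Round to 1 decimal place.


Step 1: V^2 = 145.7^2 = 21228.49
Step 2: q = 0.5 * 0.555 * 21228.49
Step 3: q = 5890.9 Pa

5890.9


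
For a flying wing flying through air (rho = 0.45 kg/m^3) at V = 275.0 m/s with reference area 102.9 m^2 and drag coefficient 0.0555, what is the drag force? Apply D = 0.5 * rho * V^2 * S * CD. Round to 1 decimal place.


Step 1: Dynamic pressure q = 0.5 * 0.45 * 275.0^2 = 17015.625 Pa
Step 2: Drag D = q * S * CD = 17015.625 * 102.9 * 0.0555
Step 3: D = 97175.4 N

97175.4


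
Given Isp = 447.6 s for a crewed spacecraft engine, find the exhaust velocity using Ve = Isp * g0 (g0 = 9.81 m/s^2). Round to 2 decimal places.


Step 1: Ve = Isp * g0 = 447.6 * 9.81
Step 2: Ve = 4390.96 m/s

4390.96


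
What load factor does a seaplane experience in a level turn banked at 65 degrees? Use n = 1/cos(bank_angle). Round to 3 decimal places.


Step 1: Convert 65 degrees to radians = 1.134464
Step 2: cos(65 deg) = 0.422618
Step 3: n = 1 / 0.422618 = 2.366

2.366


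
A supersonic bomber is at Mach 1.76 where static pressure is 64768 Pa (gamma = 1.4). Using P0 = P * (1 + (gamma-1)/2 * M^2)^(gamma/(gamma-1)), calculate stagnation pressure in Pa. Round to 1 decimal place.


Step 1: (gamma-1)/2 * M^2 = 0.2 * 3.0976 = 0.61952
Step 2: 1 + 0.61952 = 1.61952
Step 3: Exponent gamma/(gamma-1) = 3.5
Step 4: P0 = 64768 * 1.61952^3.5 = 350116.5 Pa

350116.5


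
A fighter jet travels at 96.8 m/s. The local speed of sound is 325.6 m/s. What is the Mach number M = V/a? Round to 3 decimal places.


Step 1: M = V / a = 96.8 / 325.6
Step 2: M = 0.297

0.297


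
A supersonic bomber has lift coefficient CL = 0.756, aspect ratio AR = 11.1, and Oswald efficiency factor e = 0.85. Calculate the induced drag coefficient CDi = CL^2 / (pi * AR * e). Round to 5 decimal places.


Step 1: CL^2 = 0.756^2 = 0.571536
Step 2: pi * AR * e = 3.14159 * 11.1 * 0.85 = 29.640927
Step 3: CDi = 0.571536 / 29.640927 = 0.01928

0.01928


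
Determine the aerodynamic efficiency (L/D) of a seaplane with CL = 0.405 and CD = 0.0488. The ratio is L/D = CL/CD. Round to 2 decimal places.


Step 1: L/D = CL / CD = 0.405 / 0.0488
Step 2: L/D = 8.30

8.30


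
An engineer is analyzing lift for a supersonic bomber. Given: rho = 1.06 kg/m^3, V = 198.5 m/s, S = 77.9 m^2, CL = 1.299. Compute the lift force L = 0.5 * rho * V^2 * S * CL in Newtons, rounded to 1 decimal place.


Step 1: Calculate dynamic pressure q = 0.5 * 1.06 * 198.5^2 = 0.5 * 1.06 * 39402.25 = 20883.1925 Pa
Step 2: Multiply by wing area and lift coefficient: L = 20883.1925 * 77.9 * 1.299
Step 3: L = 1626800.6958 * 1.299 = 2113214.1 N

2113214.1


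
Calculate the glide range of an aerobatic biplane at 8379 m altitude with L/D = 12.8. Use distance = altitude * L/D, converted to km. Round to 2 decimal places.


Step 1: Glide distance = altitude * L/D = 8379 * 12.8 = 107251.2 m
Step 2: Convert to km: 107251.2 / 1000 = 107.25 km

107.25


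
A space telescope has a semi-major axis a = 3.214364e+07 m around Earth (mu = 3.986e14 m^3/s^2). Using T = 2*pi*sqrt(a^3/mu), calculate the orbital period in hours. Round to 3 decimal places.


Step 1: a^3 / mu = 3.321125e+22 / 3.986e14 = 8.331973e+07
Step 2: sqrt(8.331973e+07) = 9127.9644 s
Step 3: T = 2*pi * 9127.9644 = 57352.69 s
Step 4: T in hours = 57352.69 / 3600 = 15.931 hours

15.931


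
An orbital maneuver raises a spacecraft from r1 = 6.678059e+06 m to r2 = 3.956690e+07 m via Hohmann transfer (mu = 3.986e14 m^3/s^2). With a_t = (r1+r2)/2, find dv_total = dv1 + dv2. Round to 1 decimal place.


Step 1: Transfer semi-major axis a_t = (6.678059e+06 + 3.956690e+07) / 2 = 2.312248e+07 m
Step 2: v1 (circular at r1) = sqrt(mu/r1) = 7725.8 m/s
Step 3: v_t1 = sqrt(mu*(2/r1 - 1/a_t)) = 10106.3 m/s
Step 4: dv1 = |10106.3 - 7725.8| = 2380.5 m/s
Step 5: v2 (circular at r2) = 3173.97 m/s, v_t2 = 1705.73 m/s
Step 6: dv2 = |3173.97 - 1705.73| = 1468.24 m/s
Step 7: Total delta-v = 2380.5 + 1468.24 = 3848.7 m/s

3848.7


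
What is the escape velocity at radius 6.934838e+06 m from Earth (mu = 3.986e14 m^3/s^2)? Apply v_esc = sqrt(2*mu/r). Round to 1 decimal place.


Step 1: 2*mu/r = 2 * 3.986e14 / 6.934838e+06 = 114955821.6068
Step 2: v_esc = sqrt(114955821.6068) = 10721.7 m/s

10721.7


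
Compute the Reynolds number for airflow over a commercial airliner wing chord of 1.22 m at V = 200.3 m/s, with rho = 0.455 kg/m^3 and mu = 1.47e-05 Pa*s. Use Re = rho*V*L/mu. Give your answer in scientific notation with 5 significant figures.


Step 1: Numerator = rho * V * L = 0.455 * 200.3 * 1.22 = 111.18653
Step 2: Re = 111.18653 / 1.47e-05
Step 3: Re = 7.5637e+06

7.5637e+06


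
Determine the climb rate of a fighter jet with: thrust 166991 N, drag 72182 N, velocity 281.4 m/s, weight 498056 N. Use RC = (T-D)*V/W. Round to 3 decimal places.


Step 1: Excess thrust = T - D = 166991 - 72182 = 94809 N
Step 2: Excess power = 94809 * 281.4 = 26679252.6 W
Step 3: RC = 26679252.6 / 498056 = 53.567 m/s

53.567


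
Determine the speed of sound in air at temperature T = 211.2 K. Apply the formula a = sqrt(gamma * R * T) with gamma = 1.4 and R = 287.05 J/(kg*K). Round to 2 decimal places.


Step 1: gamma * R * T = 1.4 * 287.05 * 211.2 = 84874.944
Step 2: a = sqrt(84874.944) = 291.33 m/s

291.33


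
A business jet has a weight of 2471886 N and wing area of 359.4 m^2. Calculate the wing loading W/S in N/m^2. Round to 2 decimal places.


Step 1: Wing loading = W / S = 2471886 / 359.4
Step 2: Wing loading = 6877.81 N/m^2

6877.81


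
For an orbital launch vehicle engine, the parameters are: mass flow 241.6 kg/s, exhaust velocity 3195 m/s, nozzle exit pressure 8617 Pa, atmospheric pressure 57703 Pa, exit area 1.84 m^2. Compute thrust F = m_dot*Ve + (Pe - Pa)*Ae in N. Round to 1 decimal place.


Step 1: Momentum thrust = m_dot * Ve = 241.6 * 3195 = 771912.0 N
Step 2: Pressure thrust = (Pe - Pa) * Ae = (8617 - 57703) * 1.84 = -90318.24 N
Step 3: Total thrust F = 771912.0 + -90318.24 = 681593.8 N

681593.8


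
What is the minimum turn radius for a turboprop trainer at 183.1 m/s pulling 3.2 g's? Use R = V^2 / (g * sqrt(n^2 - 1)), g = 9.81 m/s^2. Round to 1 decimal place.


Step 1: V^2 = 183.1^2 = 33525.61
Step 2: n^2 - 1 = 3.2^2 - 1 = 9.24
Step 3: sqrt(9.24) = 3.039737
Step 4: R = 33525.61 / (9.81 * 3.039737) = 1124.3 m

1124.3


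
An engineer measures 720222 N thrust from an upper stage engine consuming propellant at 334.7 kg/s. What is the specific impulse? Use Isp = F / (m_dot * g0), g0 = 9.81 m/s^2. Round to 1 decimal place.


Step 1: m_dot * g0 = 334.7 * 9.81 = 3283.41
Step 2: Isp = 720222 / 3283.41 = 219.4 s

219.4


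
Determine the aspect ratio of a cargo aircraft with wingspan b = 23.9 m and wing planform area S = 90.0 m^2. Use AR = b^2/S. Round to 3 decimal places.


Step 1: b^2 = 23.9^2 = 571.21
Step 2: AR = 571.21 / 90.0 = 6.347

6.347


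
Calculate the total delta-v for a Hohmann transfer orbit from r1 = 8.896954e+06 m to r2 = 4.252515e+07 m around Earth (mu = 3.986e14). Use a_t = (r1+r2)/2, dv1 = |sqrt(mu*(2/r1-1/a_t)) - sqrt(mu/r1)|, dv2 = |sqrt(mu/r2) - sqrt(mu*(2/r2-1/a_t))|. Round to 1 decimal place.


Step 1: Transfer semi-major axis a_t = (8.896954e+06 + 4.252515e+07) / 2 = 2.571105e+07 m
Step 2: v1 (circular at r1) = sqrt(mu/r1) = 6693.42 m/s
Step 3: v_t1 = sqrt(mu*(2/r1 - 1/a_t)) = 8608.17 m/s
Step 4: dv1 = |8608.17 - 6693.42| = 1914.75 m/s
Step 5: v2 (circular at r2) = 3061.58 m/s, v_t2 = 1800.97 m/s
Step 6: dv2 = |3061.58 - 1800.97| = 1260.61 m/s
Step 7: Total delta-v = 1914.75 + 1260.61 = 3175.4 m/s

3175.4


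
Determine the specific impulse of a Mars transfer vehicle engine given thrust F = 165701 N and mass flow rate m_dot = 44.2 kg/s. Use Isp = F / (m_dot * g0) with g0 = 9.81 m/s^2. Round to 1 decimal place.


Step 1: m_dot * g0 = 44.2 * 9.81 = 433.6
Step 2: Isp = 165701 / 433.6 = 382.1 s

382.1


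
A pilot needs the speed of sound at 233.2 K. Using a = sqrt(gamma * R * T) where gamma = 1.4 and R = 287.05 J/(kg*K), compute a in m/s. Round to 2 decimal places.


Step 1: gamma * R * T = 1.4 * 287.05 * 233.2 = 93716.084
Step 2: a = sqrt(93716.084) = 306.13 m/s

306.13


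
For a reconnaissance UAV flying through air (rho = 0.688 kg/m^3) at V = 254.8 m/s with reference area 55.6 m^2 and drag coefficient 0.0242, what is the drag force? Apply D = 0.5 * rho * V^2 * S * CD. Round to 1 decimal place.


Step 1: Dynamic pressure q = 0.5 * 0.688 * 254.8^2 = 22333.5258 Pa
Step 2: Drag D = q * S * CD = 22333.5258 * 55.6 * 0.0242
Step 3: D = 30050.2 N

30050.2


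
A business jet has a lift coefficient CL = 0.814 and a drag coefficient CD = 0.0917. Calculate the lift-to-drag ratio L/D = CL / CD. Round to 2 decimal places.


Step 1: L/D = CL / CD = 0.814 / 0.0917
Step 2: L/D = 8.88

8.88


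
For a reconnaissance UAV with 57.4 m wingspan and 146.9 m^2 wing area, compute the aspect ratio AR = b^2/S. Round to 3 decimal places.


Step 1: b^2 = 57.4^2 = 3294.76
Step 2: AR = 3294.76 / 146.9 = 22.429

22.429


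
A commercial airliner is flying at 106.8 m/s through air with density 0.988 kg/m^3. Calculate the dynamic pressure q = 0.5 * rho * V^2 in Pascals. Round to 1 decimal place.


Step 1: V^2 = 106.8^2 = 11406.24
Step 2: q = 0.5 * 0.988 * 11406.24
Step 3: q = 5634.7 Pa

5634.7


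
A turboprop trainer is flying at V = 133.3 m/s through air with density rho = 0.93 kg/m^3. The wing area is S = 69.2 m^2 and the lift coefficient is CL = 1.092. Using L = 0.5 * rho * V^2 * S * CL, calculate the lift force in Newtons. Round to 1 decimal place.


Step 1: Calculate dynamic pressure q = 0.5 * 0.93 * 133.3^2 = 0.5 * 0.93 * 17768.89 = 8262.5339 Pa
Step 2: Multiply by wing area and lift coefficient: L = 8262.5339 * 69.2 * 1.092
Step 3: L = 571767.3424 * 1.092 = 624369.9 N

624369.9


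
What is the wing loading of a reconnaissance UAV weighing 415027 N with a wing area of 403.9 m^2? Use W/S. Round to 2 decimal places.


Step 1: Wing loading = W / S = 415027 / 403.9
Step 2: Wing loading = 1027.55 N/m^2

1027.55


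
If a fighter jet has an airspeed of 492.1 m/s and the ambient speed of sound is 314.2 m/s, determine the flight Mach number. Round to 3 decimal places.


Step 1: M = V / a = 492.1 / 314.2
Step 2: M = 1.566

1.566


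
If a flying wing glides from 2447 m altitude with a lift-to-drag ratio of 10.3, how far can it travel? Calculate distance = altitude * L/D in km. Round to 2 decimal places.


Step 1: Glide distance = altitude * L/D = 2447 * 10.3 = 25204.1 m
Step 2: Convert to km: 25204.1 / 1000 = 25.20 km

25.20


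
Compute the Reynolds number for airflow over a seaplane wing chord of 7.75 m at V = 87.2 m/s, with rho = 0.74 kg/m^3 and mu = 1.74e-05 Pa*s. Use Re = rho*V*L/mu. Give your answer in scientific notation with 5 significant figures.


Step 1: Numerator = rho * V * L = 0.74 * 87.2 * 7.75 = 500.092
Step 2: Re = 500.092 / 1.74e-05
Step 3: Re = 2.8741e+07

2.8741e+07


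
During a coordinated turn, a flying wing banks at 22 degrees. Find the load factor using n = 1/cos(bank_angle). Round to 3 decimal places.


Step 1: Convert 22 degrees to radians = 0.383972
Step 2: cos(22 deg) = 0.927184
Step 3: n = 1 / 0.927184 = 1.079

1.079


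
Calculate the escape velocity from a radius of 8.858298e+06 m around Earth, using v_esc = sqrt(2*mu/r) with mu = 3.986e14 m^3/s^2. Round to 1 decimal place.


Step 1: 2*mu/r = 2 * 3.986e14 / 8.858298e+06 = 89994714.5603
Step 2: v_esc = sqrt(89994714.5603) = 9486.6 m/s

9486.6


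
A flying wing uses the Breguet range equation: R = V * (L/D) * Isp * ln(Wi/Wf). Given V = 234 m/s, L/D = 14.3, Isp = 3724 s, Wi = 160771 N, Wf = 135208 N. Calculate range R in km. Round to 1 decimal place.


Step 1: Coefficient = V * (L/D) * Isp = 234 * 14.3 * 3724 = 12461248.8 m
Step 2: Wi/Wf = 160771 / 135208 = 1.189064
Step 3: ln(1.189064) = 0.173167
Step 4: R = 12461248.8 * 0.173167 = 2157872.8 m = 2157.9 km

2157.9


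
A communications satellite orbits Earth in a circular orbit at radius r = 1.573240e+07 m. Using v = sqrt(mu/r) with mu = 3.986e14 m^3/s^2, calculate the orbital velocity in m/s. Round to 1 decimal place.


Step 1: mu / r = 3.986e14 / 1.573240e+07 = 25336248.7605
Step 2: v = sqrt(25336248.7605) = 5033.5 m/s

5033.5


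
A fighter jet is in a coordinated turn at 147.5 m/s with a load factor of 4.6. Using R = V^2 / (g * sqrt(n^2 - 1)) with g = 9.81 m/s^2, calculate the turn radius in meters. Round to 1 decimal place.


Step 1: V^2 = 147.5^2 = 21756.25
Step 2: n^2 - 1 = 4.6^2 - 1 = 20.16
Step 3: sqrt(20.16) = 4.489989
Step 4: R = 21756.25 / (9.81 * 4.489989) = 493.9 m

493.9


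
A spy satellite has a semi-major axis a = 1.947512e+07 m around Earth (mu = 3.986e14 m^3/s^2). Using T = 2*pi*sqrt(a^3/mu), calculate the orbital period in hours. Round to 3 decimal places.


Step 1: a^3 / mu = 7.386529e+21 / 3.986e14 = 1.853118e+07
Step 2: sqrt(1.853118e+07) = 4304.786 s
Step 3: T = 2*pi * 4304.786 = 27047.77 s
Step 4: T in hours = 27047.77 / 3600 = 7.513 hours

7.513


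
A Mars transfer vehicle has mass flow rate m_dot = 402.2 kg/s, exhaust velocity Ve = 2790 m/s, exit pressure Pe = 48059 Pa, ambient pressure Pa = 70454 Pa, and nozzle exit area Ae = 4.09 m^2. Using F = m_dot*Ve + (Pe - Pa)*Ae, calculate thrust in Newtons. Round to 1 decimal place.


Step 1: Momentum thrust = m_dot * Ve = 402.2 * 2790 = 1122138.0 N
Step 2: Pressure thrust = (Pe - Pa) * Ae = (48059 - 70454) * 4.09 = -91595.55 N
Step 3: Total thrust F = 1122138.0 + -91595.55 = 1030542.5 N

1030542.5


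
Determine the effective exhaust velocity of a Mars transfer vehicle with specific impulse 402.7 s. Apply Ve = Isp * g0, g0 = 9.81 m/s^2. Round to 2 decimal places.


Step 1: Ve = Isp * g0 = 402.7 * 9.81
Step 2: Ve = 3950.49 m/s

3950.49


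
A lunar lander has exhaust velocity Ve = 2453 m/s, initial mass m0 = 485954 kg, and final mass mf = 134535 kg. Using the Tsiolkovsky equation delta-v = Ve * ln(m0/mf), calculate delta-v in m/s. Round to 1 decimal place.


Step 1: Mass ratio m0/mf = 485954 / 134535 = 3.612101
Step 2: ln(3.612101) = 1.28429
Step 3: delta-v = 2453 * 1.28429 = 3150.4 m/s

3150.4


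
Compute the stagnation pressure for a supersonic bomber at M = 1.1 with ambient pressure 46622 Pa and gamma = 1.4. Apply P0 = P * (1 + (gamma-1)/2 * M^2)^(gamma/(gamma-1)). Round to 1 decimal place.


Step 1: (gamma-1)/2 * M^2 = 0.2 * 1.21 = 0.242
Step 2: 1 + 0.242 = 1.242
Step 3: Exponent gamma/(gamma-1) = 3.5
Step 4: P0 = 46622 * 1.242^3.5 = 99544.3 Pa

99544.3


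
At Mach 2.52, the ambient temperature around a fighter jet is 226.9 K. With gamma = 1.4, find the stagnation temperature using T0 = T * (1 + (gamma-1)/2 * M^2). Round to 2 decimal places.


Step 1: (gamma-1)/2 = 0.2
Step 2: M^2 = 6.3504
Step 3: 1 + 0.2 * 6.3504 = 2.27008
Step 4: T0 = 226.9 * 2.27008 = 515.08 K

515.08


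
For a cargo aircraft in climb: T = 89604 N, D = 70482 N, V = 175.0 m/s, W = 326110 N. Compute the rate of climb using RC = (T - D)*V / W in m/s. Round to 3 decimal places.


Step 1: Excess thrust = T - D = 89604 - 70482 = 19122 N
Step 2: Excess power = 19122 * 175.0 = 3346350.0 W
Step 3: RC = 3346350.0 / 326110 = 10.261 m/s

10.261


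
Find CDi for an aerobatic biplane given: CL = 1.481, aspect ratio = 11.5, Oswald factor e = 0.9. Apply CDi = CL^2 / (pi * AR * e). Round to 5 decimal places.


Step 1: CL^2 = 1.481^2 = 2.193361
Step 2: pi * AR * e = 3.14159 * 11.5 * 0.9 = 32.515484
Step 3: CDi = 2.193361 / 32.515484 = 0.06746

0.06746


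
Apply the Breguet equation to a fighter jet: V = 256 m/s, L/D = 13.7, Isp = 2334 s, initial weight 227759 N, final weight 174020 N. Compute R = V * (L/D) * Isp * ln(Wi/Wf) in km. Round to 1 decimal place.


Step 1: Coefficient = V * (L/D) * Isp = 256 * 13.7 * 2334 = 8185804.8 m
Step 2: Wi/Wf = 227759 / 174020 = 1.308809
Step 3: ln(1.308809) = 0.269118
Step 4: R = 8185804.8 * 0.269118 = 2202945.9 m = 2202.9 km

2202.9


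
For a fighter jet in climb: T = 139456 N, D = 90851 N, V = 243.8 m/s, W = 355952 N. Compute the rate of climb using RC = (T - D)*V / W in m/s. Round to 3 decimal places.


Step 1: Excess thrust = T - D = 139456 - 90851 = 48605 N
Step 2: Excess power = 48605 * 243.8 = 11849899.0 W
Step 3: RC = 11849899.0 / 355952 = 33.291 m/s

33.291


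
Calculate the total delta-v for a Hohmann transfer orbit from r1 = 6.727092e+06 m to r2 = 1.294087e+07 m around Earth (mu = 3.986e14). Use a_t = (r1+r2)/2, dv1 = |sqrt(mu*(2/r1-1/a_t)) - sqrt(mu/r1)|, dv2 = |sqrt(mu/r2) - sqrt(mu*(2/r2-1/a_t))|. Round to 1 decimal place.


Step 1: Transfer semi-major axis a_t = (6.727092e+06 + 1.294087e+07) / 2 = 9.833981e+06 m
Step 2: v1 (circular at r1) = sqrt(mu/r1) = 7697.59 m/s
Step 3: v_t1 = sqrt(mu*(2/r1 - 1/a_t)) = 8830.23 m/s
Step 4: dv1 = |8830.23 - 7697.59| = 1132.64 m/s
Step 5: v2 (circular at r2) = 5549.92 m/s, v_t2 = 4590.25 m/s
Step 6: dv2 = |5549.92 - 4590.25| = 959.68 m/s
Step 7: Total delta-v = 1132.64 + 959.68 = 2092.3 m/s

2092.3


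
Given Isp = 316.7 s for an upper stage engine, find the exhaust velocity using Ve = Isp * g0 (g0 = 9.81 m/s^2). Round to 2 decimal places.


Step 1: Ve = Isp * g0 = 316.7 * 9.81
Step 2: Ve = 3106.83 m/s

3106.83


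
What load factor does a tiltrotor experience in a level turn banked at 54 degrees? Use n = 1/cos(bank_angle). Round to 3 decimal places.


Step 1: Convert 54 degrees to radians = 0.942478
Step 2: cos(54 deg) = 0.587785
Step 3: n = 1 / 0.587785 = 1.701

1.701


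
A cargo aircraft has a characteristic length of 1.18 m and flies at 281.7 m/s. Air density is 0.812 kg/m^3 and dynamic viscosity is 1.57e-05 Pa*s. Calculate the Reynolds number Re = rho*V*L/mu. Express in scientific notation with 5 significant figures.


Step 1: Numerator = rho * V * L = 0.812 * 281.7 * 1.18 = 269.913672
Step 2: Re = 269.913672 / 1.57e-05
Step 3: Re = 1.7192e+07

1.7192e+07
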